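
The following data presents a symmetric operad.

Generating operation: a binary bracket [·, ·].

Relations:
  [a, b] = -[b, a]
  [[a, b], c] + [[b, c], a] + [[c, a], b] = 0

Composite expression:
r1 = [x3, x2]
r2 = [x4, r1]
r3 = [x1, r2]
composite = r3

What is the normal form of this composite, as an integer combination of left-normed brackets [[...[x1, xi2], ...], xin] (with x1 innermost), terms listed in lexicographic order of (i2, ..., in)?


[[[x1, x2], x3], x4] - [[[x1, x3], x2], x4] - [[[x1, x4], x2], x3] + [[[x1, x4], x3], x2]

Antisymmetry and Jacobi reduce to x1-anchored left-normed brackets.
Composite bracket: [x1, [x4, [x3, x2]]]
Full expansion: 8 signed words from ab - ba (2^3 = 8).
Keep just the words that open with x1:
  the word x1x2x3x4 carries sign +1 and contributes +[[[x1, x2], x3], x4]
  the word x1x3x2x4 carries sign -1 and contributes -[[[x1, x3], x2], x4]
  the word x1x4x2x3 carries sign -1 and contributes -[[[x1, x4], x2], x3]
  the word x1x4x3x2 carries sign +1 and contributes +[[[x1, x4], x3], x2]


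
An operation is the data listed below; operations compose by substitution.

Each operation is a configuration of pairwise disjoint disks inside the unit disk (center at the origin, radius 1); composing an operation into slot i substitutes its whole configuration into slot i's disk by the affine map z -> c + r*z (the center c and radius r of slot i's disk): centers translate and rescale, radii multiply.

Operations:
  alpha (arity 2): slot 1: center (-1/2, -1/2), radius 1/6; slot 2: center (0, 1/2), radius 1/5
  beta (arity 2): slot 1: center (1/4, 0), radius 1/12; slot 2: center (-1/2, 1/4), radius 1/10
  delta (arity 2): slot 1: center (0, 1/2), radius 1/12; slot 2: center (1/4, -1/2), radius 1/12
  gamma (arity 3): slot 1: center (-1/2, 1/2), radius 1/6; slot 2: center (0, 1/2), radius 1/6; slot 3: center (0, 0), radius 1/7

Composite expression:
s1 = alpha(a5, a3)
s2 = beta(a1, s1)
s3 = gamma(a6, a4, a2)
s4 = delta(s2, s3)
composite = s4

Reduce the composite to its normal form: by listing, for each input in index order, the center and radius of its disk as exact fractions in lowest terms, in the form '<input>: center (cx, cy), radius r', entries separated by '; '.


a1: center (1/48, 1/2), radius 1/144; a2: center (1/4, -1/2), radius 1/84; a3: center (-1/24, 21/40), radius 1/600; a4: center (1/4, -11/24), radius 1/72; a5: center (-11/240, 31/60), radius 1/720; a6: center (5/24, -11/24), radius 1/72

Affine substitution under delta: radii multiply and a-centers shift.
a1 passes through 2 substitutions, ending at center (1/48, 1/2), radius 1/144
a5 passes through 3 substitutions, ending at center (-11/240, 31/60), radius 1/720
a3 passes through 3 substitutions, ending at center (-1/24, 21/40), radius 1/600
a6 passes through 2 substitutions, ending at center (5/24, -11/24), radius 1/72
a4 passes through 2 substitutions, ending at center (1/4, -11/24), radius 1/72
a2 passes through 2 substitutions, ending at center (1/4, -1/2), radius 1/84


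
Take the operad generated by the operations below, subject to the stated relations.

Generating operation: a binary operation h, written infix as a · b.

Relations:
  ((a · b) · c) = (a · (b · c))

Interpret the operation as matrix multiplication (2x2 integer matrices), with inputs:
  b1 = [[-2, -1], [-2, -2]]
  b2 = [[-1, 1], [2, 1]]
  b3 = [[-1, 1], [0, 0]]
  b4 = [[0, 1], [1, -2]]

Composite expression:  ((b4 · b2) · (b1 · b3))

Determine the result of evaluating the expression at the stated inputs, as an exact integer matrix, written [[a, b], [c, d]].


(b4 · b2) = [[2, 1], [-5, -1]]
(b1 · b3) = [[2, -2], [2, -2]]
((b4 · b2) · (b1 · b3)) = [[6, -6], [-12, 12]]

[[6, -6], [-12, 12]]


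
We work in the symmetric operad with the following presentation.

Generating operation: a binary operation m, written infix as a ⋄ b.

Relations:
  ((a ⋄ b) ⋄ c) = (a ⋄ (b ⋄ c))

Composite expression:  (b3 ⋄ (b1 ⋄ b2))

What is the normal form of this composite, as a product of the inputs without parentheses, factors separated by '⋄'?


Under associativity of m, the answer is the b's in reading order.
(b1 ⋄ b2) spells out as b1 ⋄ b2
(b3 ⋄ (b1 ⋄ b2)) spells out as b3 ⋄ b1 ⋄ b2

b3 ⋄ b1 ⋄ b2


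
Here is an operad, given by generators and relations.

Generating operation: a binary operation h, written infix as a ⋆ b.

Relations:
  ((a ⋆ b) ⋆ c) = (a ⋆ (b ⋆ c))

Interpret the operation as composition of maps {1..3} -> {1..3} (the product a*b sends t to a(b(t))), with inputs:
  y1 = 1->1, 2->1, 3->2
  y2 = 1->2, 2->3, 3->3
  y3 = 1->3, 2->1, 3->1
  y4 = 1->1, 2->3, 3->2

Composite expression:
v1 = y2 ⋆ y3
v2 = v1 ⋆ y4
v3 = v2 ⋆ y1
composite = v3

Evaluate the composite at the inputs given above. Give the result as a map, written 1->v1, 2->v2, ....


(y2 ⋆ y3) = 1->3, 2->2, 3->2
((y2 ⋆ y3) ⋆ y4) = 1->3, 2->2, 3->2
(((y2 ⋆ y3) ⋆ y4) ⋆ y1) = 1->3, 2->3, 3->2

1->3, 2->3, 3->2


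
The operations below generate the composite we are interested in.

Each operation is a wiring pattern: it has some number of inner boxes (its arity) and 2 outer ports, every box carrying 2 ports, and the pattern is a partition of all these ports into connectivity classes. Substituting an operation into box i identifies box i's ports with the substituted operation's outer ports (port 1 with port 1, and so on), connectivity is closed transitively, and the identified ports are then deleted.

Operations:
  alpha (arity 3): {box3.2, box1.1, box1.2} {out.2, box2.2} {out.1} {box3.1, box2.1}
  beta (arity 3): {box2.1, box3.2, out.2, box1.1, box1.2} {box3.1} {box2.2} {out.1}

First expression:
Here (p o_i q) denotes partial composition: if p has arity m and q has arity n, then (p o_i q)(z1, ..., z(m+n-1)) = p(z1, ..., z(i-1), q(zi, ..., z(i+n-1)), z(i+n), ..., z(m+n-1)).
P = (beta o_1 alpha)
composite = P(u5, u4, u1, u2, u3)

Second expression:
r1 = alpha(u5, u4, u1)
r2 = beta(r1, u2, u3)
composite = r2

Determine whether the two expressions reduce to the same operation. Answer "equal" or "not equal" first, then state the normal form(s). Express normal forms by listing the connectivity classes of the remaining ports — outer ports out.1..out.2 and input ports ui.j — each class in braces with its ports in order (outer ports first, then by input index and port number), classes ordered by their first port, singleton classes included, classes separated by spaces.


equal — both sides give {out.1} {out.2, u2.1, u3.2, u4.2} {u1.1, u4.1} {u1.2, u5.1, u5.2} {u2.2} {u3.1}

The first expression reduces to {out.1} {out.2, u2.1, u3.2, u4.2} {u1.1, u4.1} {u1.2, u5.1, u5.2} {u2.2} {u3.1}
The second expression reduces to {out.1} {out.2, u2.1, u3.2, u4.2} {u1.1, u4.1} {u1.2, u5.1, u5.2} {u2.2} {u3.1}
Same normal form: equal.


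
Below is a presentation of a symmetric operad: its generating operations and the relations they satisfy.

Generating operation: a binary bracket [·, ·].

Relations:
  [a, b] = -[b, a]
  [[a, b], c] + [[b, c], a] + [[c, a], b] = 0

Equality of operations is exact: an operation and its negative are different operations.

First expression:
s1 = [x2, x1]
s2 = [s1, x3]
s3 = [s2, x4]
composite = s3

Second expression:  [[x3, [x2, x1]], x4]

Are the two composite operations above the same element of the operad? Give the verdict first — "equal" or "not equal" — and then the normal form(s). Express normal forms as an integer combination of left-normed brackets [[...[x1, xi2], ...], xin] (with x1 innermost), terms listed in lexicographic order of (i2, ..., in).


The first expression reduces to -[[[x1, x2], x3], x4]
The second expression reduces to [[[x1, x2], x3], x4]
The normal forms differ: not equal.

not equal — first -[[[x1, x2], x3], x4], second [[[x1, x2], x3], x4]


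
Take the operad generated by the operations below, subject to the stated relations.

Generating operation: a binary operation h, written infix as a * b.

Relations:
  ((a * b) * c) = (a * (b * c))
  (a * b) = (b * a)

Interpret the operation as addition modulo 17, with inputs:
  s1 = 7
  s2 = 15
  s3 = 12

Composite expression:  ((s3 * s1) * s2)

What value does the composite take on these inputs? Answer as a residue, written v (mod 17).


0 (mod 17)

(s3 * s1) = 2
((s3 * s1) * s2) = 0


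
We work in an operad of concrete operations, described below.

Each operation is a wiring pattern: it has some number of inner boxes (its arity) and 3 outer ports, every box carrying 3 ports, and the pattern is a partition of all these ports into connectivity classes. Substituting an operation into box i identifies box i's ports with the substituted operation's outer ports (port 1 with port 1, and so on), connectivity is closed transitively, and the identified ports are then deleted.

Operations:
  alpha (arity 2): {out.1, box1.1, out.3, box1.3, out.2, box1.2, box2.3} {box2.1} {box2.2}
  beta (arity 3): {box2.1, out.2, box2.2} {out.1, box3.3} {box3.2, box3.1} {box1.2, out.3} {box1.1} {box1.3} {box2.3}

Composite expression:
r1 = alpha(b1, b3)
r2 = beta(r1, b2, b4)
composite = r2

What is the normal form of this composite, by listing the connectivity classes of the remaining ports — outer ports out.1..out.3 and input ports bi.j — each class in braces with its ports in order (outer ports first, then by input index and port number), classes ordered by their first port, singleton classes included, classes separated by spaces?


{out.1, b4.3} {out.2, b2.1, b2.2} {out.3, b1.1, b1.2, b1.3, b3.3} {b2.3} {b3.1} {b3.2} {b4.1, b4.2}

Reachability decides: close wires over beta-identified ports.
through alpha, on inputs (b1, b3): {out.1, out.2, out.3, b1.1, b1.2, b1.3, b3.3} {b3.1} {b3.2} (out.j = stage outer ports)
through beta, on inputs (b1, b3, b2, b4): {out.1, b4.3} {out.2, b2.1, b2.2} {out.3, b1.1, b1.2, b1.3, b3.3} {b2.3} {b3.1} {b3.2} {b4.1, b4.2} (out.j = stage outer ports)


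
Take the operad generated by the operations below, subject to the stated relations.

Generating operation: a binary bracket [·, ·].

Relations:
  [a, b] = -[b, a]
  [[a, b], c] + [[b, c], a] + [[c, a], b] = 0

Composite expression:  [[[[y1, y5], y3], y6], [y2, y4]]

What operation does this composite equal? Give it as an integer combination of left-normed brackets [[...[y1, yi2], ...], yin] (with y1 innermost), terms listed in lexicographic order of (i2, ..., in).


[[[[[y1, y5], y3], y6], y2], y4] - [[[[[y1, y5], y3], y6], y4], y2]

In the tensor algebra, words opening y1 carry the y1-anchored form.
Composite bracket: [[[[y1, y5], y3], y6], [y2, y4]]
Full expansion: 32 signed words from ab - ba (2^5 = 32).
Collect the words opening with y1:
  sign of y1y5y3y6y2y4 is +1, so it contributes +[[[[[y1, y5], y3], y6], y2], y4]
  sign of y1y5y3y6y4y2 is -1, so it contributes -[[[[[y1, y5], y3], y6], y4], y2]


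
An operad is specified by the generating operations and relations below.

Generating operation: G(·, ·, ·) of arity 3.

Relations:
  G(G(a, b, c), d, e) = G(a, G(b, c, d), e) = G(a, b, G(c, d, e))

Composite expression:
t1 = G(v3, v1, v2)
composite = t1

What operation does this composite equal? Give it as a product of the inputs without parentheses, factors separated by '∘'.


v3 ∘ v1 ∘ v2

Every regrouping of G is equal, so read the v-inputs in written order.
G(v3, v1, v2) spells out as v3 ∘ v1 ∘ v2


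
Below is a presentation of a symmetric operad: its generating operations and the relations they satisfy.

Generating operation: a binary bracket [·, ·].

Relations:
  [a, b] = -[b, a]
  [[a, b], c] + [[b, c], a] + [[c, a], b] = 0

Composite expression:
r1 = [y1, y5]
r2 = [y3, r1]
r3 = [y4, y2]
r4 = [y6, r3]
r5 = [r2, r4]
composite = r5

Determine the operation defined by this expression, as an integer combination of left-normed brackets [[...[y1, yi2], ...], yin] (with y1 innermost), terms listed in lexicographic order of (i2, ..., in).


Left-normed coefficients sit on the y1-initial expansion words.
Composite bracket: [[y3, [y1, y5]], [y6, [y4, y2]]]
The bracket unfolds into 32 signed words via [a, b] = ab - ba (2^5 = 32).
Only words starting with y1 matter:
  word y1y5y3y2y4y6 has sign -1, contributing -[[[[[y1, y5], y3], y2], y4], y6]
  word y1y5y3y4y2y6 has sign +1, contributing +[[[[[y1, y5], y3], y4], y2], y6]
  word y1y5y3y6y2y4 has sign +1, contributing +[[[[[y1, y5], y3], y6], y2], y4]
  word y1y5y3y6y4y2 has sign -1, contributing -[[[[[y1, y5], y3], y6], y4], y2]

-[[[[[y1, y5], y3], y2], y4], y6] + [[[[[y1, y5], y3], y4], y2], y6] + [[[[[y1, y5], y3], y6], y2], y4] - [[[[[y1, y5], y3], y6], y4], y2]


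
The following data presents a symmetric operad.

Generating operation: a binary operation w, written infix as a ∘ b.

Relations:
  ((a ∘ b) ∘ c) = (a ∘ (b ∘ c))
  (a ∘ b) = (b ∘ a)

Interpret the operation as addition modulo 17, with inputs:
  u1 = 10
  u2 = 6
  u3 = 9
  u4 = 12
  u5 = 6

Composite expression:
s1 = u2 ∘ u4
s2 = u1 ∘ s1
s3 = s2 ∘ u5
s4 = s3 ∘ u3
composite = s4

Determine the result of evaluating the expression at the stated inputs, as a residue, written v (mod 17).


9 (mod 17)


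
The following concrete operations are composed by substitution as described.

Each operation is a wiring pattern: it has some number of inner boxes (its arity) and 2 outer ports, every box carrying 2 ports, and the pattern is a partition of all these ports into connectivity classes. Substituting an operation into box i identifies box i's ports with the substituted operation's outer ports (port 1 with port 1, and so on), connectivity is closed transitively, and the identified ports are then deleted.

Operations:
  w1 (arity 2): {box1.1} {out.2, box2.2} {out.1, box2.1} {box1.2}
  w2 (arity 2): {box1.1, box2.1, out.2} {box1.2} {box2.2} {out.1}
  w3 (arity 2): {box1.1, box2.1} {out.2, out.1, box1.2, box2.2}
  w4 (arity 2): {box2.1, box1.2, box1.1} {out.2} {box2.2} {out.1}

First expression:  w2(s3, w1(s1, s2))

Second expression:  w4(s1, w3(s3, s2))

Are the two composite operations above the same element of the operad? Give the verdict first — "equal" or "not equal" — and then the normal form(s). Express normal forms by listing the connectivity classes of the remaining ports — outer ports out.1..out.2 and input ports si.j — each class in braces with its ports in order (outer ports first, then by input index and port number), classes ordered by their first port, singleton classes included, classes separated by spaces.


not equal; first: {out.1} {out.2, s2.1, s3.1} {s1.1} {s1.2} {s2.2} {s3.2}; second: {out.1} {out.2} {s1.1, s1.2, s2.2, s3.2} {s2.1, s3.1}

Normal form of the first expression: {out.1} {out.2, s2.1, s3.1} {s1.1} {s1.2} {s2.2} {s3.2}
Normal form of the second expression: {out.1} {out.2} {s1.1, s1.2, s2.2, s3.2} {s2.1, s3.1}
No match — not equal.


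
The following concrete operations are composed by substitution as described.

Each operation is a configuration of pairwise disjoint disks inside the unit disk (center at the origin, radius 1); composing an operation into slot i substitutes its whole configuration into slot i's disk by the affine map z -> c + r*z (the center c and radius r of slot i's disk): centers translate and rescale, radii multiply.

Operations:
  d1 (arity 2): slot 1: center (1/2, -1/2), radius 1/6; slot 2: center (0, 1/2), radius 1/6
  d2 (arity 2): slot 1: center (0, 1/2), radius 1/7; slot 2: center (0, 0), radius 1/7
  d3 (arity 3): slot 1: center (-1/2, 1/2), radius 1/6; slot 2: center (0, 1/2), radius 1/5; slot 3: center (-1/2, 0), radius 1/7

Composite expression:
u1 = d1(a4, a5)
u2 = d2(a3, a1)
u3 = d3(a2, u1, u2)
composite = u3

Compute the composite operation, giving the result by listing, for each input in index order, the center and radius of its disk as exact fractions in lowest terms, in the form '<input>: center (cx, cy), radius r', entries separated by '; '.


a1: center (-1/2, 0), radius 1/49; a2: center (-1/2, 1/2), radius 1/6; a3: center (-1/2, 1/14), radius 1/49; a4: center (1/10, 2/5), radius 1/30; a5: center (0, 3/5), radius 1/30


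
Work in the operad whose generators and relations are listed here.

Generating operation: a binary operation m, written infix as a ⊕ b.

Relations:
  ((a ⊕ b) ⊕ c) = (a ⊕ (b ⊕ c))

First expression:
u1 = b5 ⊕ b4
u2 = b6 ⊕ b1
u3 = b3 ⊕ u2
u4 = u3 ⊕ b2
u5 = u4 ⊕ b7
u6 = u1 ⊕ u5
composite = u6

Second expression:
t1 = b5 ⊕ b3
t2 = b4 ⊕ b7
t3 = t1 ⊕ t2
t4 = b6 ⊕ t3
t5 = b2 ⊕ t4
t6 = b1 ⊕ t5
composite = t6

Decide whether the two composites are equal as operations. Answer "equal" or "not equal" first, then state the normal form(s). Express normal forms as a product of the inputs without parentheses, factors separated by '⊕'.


not equal; the first gives b5 ⊕ b4 ⊕ b3 ⊕ b6 ⊕ b1 ⊕ b2 ⊕ b7 and the second b1 ⊕ b2 ⊕ b6 ⊕ b5 ⊕ b3 ⊕ b4 ⊕ b7


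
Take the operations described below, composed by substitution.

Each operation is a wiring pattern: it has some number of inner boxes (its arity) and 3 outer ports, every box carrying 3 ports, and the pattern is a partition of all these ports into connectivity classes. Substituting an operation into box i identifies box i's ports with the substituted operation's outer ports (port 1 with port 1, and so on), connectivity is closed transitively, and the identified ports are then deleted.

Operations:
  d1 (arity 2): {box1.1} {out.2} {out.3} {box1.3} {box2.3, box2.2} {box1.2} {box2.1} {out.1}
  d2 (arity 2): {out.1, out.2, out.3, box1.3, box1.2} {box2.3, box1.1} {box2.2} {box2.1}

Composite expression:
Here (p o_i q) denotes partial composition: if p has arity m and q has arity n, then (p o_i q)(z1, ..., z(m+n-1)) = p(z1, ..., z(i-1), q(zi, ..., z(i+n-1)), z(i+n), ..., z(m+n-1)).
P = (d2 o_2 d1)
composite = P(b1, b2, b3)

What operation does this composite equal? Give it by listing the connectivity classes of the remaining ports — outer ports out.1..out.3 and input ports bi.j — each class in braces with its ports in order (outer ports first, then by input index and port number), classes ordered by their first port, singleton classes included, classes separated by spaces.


Two ports join when wires chain via d2-identified ports.
the subtree at d1 composes to {out.1} {out.2} {out.3} {b2.1} {b2.2} {b2.3} {b3.1} {b3.2, b3.3} on (b2, b3); out.j = own outer ports
the subtree at d2 composes to {out.1, out.2, out.3, b1.2, b1.3} {b1.1} {b2.1} {b2.2} {b2.3} {b3.1} {b3.2, b3.3} on (b1, b2, b3); out.j = own outer ports

{out.1, out.2, out.3, b1.2, b1.3} {b1.1} {b2.1} {b2.2} {b2.3} {b3.1} {b3.2, b3.3}


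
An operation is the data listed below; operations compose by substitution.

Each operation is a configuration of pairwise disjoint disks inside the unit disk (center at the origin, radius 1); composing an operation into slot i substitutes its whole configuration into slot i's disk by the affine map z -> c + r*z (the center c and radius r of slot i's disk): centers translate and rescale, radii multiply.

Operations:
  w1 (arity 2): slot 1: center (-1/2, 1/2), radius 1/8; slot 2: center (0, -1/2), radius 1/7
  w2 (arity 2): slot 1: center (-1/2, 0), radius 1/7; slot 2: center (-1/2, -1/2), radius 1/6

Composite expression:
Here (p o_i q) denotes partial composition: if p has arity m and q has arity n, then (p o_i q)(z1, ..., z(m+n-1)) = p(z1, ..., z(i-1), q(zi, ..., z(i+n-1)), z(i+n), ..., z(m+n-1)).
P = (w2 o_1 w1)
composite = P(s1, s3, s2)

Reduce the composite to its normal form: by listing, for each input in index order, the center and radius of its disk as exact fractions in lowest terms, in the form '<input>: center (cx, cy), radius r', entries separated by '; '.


s1: center (-4/7, 1/14), radius 1/56; s2: center (-1/2, -1/2), radius 1/6; s3: center (-1/2, -1/14), radius 1/49

Follow each s-input down from w2: c' goes to c + r*c', radius to r*r'.
input s1: applying the 2 nested substitutions gives center (-4/7, 1/14), radius 1/56
input s3: applying the 2 nested substitutions gives center (-1/2, -1/14), radius 1/49
input s2: applying the 1 nested substitution gives center (-1/2, -1/2), radius 1/6


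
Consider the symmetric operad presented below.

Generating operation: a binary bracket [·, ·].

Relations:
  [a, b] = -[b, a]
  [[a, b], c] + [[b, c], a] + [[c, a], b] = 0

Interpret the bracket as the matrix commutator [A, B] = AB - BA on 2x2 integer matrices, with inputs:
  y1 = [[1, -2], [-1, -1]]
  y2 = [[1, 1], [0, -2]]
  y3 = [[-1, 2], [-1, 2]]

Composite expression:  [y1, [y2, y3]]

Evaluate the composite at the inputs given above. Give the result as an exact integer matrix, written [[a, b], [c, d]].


[y2, y3] = [[-1, 9], [3, 1]]
[y1, [y2, y3]] = [[3, 14], [-4, -3]]

[[3, 14], [-4, -3]]


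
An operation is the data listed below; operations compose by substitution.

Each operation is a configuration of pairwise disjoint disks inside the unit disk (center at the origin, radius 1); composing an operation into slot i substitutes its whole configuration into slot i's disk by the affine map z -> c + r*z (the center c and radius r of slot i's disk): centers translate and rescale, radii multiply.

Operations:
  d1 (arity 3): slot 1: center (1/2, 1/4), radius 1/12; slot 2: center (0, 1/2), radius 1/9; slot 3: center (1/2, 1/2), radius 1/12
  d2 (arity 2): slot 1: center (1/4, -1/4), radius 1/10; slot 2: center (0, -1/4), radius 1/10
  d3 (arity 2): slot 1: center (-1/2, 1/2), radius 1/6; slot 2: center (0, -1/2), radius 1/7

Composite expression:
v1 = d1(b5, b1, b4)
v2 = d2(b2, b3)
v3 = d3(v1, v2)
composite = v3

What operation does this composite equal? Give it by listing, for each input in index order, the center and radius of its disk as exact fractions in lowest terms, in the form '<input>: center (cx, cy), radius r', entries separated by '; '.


Follow each b-input down from d3: c' goes to c + r*c', radius to r*r'.
b5 passes through 2 substitutions, ending at center (-5/12, 13/24), radius 1/72
b1 passes through 2 substitutions, ending at center (-1/2, 7/12), radius 1/54
b4 passes through 2 substitutions, ending at center (-5/12, 7/12), radius 1/72
b2 passes through 2 substitutions, ending at center (1/28, -15/28), radius 1/70
b3 passes through 2 substitutions, ending at center (0, -15/28), radius 1/70

b1: center (-1/2, 7/12), radius 1/54; b2: center (1/28, -15/28), radius 1/70; b3: center (0, -15/28), radius 1/70; b4: center (-5/12, 7/12), radius 1/72; b5: center (-5/12, 13/24), radius 1/72


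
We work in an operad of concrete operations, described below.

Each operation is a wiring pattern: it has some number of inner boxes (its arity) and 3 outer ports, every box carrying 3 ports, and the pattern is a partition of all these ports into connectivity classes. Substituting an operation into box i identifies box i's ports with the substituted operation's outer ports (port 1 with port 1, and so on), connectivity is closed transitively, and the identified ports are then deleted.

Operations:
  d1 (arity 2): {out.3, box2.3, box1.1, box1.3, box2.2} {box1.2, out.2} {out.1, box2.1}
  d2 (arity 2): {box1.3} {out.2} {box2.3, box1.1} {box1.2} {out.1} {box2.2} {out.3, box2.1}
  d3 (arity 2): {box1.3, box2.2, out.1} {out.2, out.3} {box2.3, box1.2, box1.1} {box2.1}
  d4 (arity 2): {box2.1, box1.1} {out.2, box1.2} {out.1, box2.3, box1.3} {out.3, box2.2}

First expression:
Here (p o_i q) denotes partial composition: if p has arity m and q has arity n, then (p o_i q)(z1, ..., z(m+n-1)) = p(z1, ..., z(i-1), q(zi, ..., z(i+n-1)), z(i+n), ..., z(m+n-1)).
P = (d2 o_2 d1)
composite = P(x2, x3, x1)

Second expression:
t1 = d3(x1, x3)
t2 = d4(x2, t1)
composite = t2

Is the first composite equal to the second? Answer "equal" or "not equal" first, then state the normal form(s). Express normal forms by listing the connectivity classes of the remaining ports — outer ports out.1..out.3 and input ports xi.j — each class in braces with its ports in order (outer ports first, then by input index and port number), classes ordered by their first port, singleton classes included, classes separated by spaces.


not equal; the first gives {out.1} {out.2} {out.3, x1.1} {x1.2, x1.3, x2.1, x3.1, x3.3} {x2.2} {x2.3} {x3.2} and the second {out.1, out.3, x2.3} {out.2, x2.2} {x1.1, x1.2, x3.3} {x1.3, x2.1, x3.2} {x3.1}

Normal form of the first expression: {out.1} {out.2} {out.3, x1.1} {x1.2, x1.3, x2.1, x3.1, x3.3} {x2.2} {x2.3} {x3.2}
Normal form of the second expression: {out.1, out.3, x2.3} {out.2, x2.2} {x1.1, x1.2, x3.3} {x1.3, x2.1, x3.2} {x3.1}
No match — not equal.


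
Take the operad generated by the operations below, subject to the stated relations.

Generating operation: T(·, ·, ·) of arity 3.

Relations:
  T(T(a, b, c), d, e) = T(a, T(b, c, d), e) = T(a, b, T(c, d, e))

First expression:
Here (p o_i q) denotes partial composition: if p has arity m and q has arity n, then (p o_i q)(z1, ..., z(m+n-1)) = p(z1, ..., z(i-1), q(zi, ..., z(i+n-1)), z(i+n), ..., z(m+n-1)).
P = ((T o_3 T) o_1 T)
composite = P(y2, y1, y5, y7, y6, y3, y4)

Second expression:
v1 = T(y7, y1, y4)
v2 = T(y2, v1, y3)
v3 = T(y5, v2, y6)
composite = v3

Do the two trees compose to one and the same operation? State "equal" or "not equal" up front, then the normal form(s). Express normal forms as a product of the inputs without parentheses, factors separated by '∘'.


not equal; the first gives y2 ∘ y1 ∘ y5 ∘ y7 ∘ y6 ∘ y3 ∘ y4 and the second y5 ∘ y2 ∘ y7 ∘ y1 ∘ y4 ∘ y3 ∘ y6

In normal form, the first expression is y2 ∘ y1 ∘ y5 ∘ y7 ∘ y6 ∘ y3 ∘ y4
In normal form, the second expression is y5 ∘ y2 ∘ y7 ∘ y1 ∘ y4 ∘ y3 ∘ y6
The forms do not match — not equal.


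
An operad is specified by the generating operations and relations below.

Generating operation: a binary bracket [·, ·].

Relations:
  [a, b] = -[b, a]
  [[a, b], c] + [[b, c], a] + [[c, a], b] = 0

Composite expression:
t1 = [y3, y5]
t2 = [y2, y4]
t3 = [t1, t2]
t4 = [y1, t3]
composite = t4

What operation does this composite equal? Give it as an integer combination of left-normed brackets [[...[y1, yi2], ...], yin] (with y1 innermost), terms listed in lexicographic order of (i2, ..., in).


-[[[[y1, y2], y4], y3], y5] + [[[[y1, y2], y4], y5], y3] + [[[[y1, y3], y5], y2], y4] - [[[[y1, y3], y5], y4], y2] + [[[[y1, y4], y2], y3], y5] - [[[[y1, y4], y2], y5], y3] - [[[[y1, y5], y3], y2], y4] + [[[[y1, y5], y3], y4], y2]

A multilinear Lie element is pinned by y1-initial words (y1 innermost).
Composite bracket: [y1, [[y3, y5], [y2, y4]]]
Applying ab - ba throughout gives 16 signed words (2^4 = 16).
The y1-initial words carry the normal form:
  word y1y2y4y3y5 has sign -1, contributing -[[[[y1, y2], y4], y3], y5]
  word y1y2y4y5y3 has sign +1, contributing +[[[[y1, y2], y4], y5], y3]
  word y1y3y5y2y4 has sign +1, contributing +[[[[y1, y3], y5], y2], y4]
  word y1y3y5y4y2 has sign -1, contributing -[[[[y1, y3], y5], y4], y2]
  word y1y4y2y3y5 has sign +1, contributing +[[[[y1, y4], y2], y3], y5]
  word y1y4y2y5y3 has sign -1, contributing -[[[[y1, y4], y2], y5], y3]
  word y1y5y3y2y4 has sign -1, contributing -[[[[y1, y5], y3], y2], y4]
  word y1y5y3y4y2 has sign +1, contributing +[[[[y1, y5], y3], y4], y2]


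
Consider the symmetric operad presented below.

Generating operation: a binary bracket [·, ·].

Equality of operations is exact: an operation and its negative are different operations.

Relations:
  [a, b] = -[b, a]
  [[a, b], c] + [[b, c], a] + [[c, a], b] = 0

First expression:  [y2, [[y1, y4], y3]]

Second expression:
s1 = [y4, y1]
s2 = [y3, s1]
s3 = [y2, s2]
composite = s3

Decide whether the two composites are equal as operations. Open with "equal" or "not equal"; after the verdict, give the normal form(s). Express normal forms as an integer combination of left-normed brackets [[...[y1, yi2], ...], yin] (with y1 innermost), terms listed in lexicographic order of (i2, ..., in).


equal; both compose to -[[[y1, y4], y3], y2]

Normal form of the first expression: -[[[y1, y4], y3], y2]
Normal form of the second expression: -[[[y1, y4], y3], y2]
The forms coincide; equal.


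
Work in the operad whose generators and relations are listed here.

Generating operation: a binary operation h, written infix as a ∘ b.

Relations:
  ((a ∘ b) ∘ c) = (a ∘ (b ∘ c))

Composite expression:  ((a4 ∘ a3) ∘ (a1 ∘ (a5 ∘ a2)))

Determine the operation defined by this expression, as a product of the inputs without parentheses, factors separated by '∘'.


a4 ∘ a3 ∘ a1 ∘ a5 ∘ a2


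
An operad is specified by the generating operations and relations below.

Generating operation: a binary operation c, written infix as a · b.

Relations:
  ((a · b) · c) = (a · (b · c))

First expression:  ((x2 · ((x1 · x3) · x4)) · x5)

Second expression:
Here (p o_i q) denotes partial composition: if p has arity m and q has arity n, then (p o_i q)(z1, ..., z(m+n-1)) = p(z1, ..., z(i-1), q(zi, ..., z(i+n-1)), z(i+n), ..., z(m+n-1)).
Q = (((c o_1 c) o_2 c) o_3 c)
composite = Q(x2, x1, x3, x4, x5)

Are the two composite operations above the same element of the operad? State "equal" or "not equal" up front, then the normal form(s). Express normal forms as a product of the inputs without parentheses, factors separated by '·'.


The first composite normalizes to x2 · x1 · x3 · x4 · x5
The second composite normalizes to x2 · x1 · x3 · x4 · x5
Both agree, so they are equal.

equal; both compose to x2 · x1 · x3 · x4 · x5


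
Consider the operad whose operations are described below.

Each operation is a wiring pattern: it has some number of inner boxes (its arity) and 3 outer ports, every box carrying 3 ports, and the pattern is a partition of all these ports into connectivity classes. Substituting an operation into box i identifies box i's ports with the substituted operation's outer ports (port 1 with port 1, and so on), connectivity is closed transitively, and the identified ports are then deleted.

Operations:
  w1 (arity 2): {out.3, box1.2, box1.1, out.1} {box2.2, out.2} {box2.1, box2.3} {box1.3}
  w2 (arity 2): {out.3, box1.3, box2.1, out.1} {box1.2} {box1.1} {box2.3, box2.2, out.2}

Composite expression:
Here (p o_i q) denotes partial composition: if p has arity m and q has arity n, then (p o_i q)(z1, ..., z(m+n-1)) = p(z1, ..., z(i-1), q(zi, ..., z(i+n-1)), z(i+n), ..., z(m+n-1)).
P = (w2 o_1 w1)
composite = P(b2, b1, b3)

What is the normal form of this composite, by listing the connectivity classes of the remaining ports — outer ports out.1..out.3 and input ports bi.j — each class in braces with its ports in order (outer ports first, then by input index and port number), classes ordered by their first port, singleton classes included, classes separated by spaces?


Treat the ports identified at w2 as solder joints: merge, then drop.
through w1, on inputs (b2, b1): {out.1, out.3, b2.1, b2.2} {out.2, b1.2} {b1.1, b1.3} {b2.3} (out.j = stage outer ports)
through w2, on inputs (b2, b1, b3): {out.1, out.3, b2.1, b2.2, b3.1} {out.2, b3.2, b3.3} {b1.1, b1.3} {b1.2} {b2.3} (out.j = stage outer ports)

{out.1, out.3, b2.1, b2.2, b3.1} {out.2, b3.2, b3.3} {b1.1, b1.3} {b1.2} {b2.3}


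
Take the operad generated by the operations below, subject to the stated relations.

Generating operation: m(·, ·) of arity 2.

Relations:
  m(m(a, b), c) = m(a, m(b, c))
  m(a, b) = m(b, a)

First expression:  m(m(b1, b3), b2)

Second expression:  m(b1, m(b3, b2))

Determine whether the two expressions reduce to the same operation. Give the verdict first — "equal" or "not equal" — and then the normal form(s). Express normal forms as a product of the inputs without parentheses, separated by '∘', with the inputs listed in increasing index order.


equal; the common form is b1 ∘ b2 ∘ b3

The first composite normalizes to b1 ∘ b2 ∘ b3
The second composite normalizes to b1 ∘ b2 ∘ b3
Same normal form: equal.


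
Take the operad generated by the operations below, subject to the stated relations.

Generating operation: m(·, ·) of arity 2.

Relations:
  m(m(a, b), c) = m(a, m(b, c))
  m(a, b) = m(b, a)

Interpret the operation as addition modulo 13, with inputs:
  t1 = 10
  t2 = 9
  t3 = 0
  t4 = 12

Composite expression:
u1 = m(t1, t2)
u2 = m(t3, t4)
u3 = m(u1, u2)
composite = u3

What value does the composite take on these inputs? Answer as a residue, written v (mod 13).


5 (mod 13)


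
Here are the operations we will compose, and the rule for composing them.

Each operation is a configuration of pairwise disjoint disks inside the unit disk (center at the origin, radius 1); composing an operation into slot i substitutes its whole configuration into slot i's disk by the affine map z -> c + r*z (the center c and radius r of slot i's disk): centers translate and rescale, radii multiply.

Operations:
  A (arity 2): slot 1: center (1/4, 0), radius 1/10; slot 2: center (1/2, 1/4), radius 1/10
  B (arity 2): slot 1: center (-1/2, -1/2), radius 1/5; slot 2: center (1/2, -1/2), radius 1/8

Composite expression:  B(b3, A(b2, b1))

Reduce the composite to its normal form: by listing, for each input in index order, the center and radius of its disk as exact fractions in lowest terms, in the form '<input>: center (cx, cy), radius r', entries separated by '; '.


b1: center (9/16, -15/32), radius 1/80; b2: center (17/32, -1/2), radius 1/80; b3: center (-1/2, -1/2), radius 1/5


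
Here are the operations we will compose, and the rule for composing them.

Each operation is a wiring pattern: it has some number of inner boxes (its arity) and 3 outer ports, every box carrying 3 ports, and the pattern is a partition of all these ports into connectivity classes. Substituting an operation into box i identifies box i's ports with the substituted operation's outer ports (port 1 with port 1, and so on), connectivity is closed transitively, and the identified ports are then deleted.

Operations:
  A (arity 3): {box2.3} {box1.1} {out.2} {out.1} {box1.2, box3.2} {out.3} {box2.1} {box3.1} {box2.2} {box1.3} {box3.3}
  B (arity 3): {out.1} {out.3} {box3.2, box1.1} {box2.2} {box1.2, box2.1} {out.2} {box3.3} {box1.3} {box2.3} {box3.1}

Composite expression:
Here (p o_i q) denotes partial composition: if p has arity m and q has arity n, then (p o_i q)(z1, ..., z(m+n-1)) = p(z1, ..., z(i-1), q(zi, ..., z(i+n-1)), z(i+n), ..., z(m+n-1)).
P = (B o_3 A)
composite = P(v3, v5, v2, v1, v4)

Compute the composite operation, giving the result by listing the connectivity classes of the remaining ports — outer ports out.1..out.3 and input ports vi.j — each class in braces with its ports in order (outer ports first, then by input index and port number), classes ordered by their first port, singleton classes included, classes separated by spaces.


{out.1} {out.2} {out.3} {v1.1} {v1.2} {v1.3} {v2.1} {v2.2, v4.2} {v2.3} {v3.1} {v3.2, v5.1} {v3.3} {v4.1} {v4.3} {v5.2} {v5.3}

Two ports join when wires chain via B-identified ports.
through A, on inputs (v2, v1, v4): {out.1} {out.2} {out.3} {v1.1} {v1.2} {v1.3} {v2.1} {v2.2, v4.2} {v2.3} {v4.1} {v4.3} (out.j = stage outer ports)
through B, on inputs (v3, v5, v2, v1, v4): {out.1} {out.2} {out.3} {v1.1} {v1.2} {v1.3} {v2.1} {v2.2, v4.2} {v2.3} {v3.1} {v3.2, v5.1} {v3.3} {v4.1} {v4.3} {v5.2} {v5.3} (out.j = stage outer ports)


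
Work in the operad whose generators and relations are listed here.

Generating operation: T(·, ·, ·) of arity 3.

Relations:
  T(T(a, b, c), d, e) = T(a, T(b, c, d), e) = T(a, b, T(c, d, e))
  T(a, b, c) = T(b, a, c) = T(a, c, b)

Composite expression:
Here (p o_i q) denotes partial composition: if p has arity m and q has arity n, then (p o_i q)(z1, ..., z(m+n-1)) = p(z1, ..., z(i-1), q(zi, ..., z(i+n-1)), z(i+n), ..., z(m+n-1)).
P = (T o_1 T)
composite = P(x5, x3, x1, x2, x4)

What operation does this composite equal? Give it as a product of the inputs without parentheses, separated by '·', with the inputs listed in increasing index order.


x1 · x2 · x3 · x4 · x5

Both nesting and order wash out for T; what remains is which x's occur.
T(x5, x3, x1) collapses to x5 · x3 · x1
T(T(x5, x3, x1), x2, x4) collapses to x5 · x3 · x1 · x2 · x4
commutativity sorts the factors: x1 · x2 · x3 · x4 · x5


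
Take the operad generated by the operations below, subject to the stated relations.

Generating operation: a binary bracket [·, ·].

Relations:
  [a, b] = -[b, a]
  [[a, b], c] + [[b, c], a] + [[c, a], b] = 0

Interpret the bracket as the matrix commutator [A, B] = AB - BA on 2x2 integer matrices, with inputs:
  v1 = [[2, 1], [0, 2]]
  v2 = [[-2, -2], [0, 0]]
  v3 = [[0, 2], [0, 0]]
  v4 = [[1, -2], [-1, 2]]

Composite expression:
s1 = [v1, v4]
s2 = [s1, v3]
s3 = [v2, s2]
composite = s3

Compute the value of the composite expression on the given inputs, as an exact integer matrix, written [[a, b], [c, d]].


[v1, v4] = [[-1, 1], [0, 1]]
[[v1, v4], v3] = [[0, -4], [0, 0]]
[v2, [[v1, v4], v3]] = [[0, 8], [0, 0]]

[[0, 8], [0, 0]]


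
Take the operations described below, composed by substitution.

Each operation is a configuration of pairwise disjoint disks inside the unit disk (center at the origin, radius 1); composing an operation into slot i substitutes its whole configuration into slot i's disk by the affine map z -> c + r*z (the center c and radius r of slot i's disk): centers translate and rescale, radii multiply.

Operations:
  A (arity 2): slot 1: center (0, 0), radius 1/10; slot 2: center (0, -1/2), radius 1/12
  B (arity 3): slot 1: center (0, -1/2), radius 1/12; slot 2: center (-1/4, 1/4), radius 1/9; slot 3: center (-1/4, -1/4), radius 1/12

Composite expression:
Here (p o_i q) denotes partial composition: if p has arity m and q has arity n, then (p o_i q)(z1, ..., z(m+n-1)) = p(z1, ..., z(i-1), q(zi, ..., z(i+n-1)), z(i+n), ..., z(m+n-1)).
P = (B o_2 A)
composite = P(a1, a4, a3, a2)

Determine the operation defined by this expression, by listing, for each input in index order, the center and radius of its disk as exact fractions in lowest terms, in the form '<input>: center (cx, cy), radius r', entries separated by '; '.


Below B, radii multiply path by path; the a-disk centers shift.
input a1: composing its 1 substitution step yields center (0, -1/2), radius 1/12
input a4: composing its 2 substitution steps yields center (-1/4, 1/4), radius 1/90
input a3: composing its 2 substitution steps yields center (-1/4, 7/36), radius 1/108
input a2: composing its 1 substitution step yields center (-1/4, -1/4), radius 1/12

a1: center (0, -1/2), radius 1/12; a2: center (-1/4, -1/4), radius 1/12; a3: center (-1/4, 7/36), radius 1/108; a4: center (-1/4, 1/4), radius 1/90


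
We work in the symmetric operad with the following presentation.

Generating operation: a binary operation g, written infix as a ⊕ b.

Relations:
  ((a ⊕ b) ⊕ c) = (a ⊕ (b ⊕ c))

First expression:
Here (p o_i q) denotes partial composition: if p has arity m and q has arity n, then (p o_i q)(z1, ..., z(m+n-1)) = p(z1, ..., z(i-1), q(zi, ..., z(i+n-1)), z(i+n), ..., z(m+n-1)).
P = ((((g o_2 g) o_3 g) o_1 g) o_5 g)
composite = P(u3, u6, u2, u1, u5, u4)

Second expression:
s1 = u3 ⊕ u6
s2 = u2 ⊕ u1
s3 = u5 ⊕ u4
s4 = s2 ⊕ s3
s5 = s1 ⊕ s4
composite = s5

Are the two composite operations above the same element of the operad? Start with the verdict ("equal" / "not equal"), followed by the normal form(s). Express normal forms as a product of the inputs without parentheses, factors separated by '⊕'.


equal — both sides give u3 ⊕ u6 ⊕ u2 ⊕ u1 ⊕ u5 ⊕ u4

In normal form, the first expression is u3 ⊕ u6 ⊕ u2 ⊕ u1 ⊕ u5 ⊕ u4
In normal form, the second expression is u3 ⊕ u6 ⊕ u2 ⊕ u1 ⊕ u5 ⊕ u4
One common form — equal.


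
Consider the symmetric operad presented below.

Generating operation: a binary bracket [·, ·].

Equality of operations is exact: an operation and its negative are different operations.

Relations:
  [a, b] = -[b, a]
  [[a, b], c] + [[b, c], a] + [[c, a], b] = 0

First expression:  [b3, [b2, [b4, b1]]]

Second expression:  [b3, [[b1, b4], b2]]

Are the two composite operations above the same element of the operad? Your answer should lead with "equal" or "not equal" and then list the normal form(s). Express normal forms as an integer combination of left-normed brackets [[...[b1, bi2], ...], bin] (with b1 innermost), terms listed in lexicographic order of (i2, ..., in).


equal; the common form is -[[[b1, b4], b2], b3]

Normal form of the first expression: -[[[b1, b4], b2], b3]
Normal form of the second expression: -[[[b1, b4], b2], b3]
Same normal form: equal.
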